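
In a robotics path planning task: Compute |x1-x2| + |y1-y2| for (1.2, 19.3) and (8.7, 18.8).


|1.2-8.7| + |19.3-18.8| = 7.5 + 0.5 = 8

8


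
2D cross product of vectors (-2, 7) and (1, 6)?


u x v = u_x*v_y - u_y*v_x = (-2)*6 - 7*1
= (-12) - 7 = -19

-19


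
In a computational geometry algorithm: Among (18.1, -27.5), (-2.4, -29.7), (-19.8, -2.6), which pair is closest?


d(P0,P1) = 20.6177, d(P0,P2) = 45.3478, d(P1,P2) = 32.2051
Closest: P0 and P1

Closest pair: (18.1, -27.5) and (-2.4, -29.7), distance = 20.6177


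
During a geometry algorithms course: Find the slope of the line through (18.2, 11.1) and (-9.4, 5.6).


slope = (y2-y1)/(x2-x1) = (5.6-11.1)/((-9.4)-18.2) = (-5.5)/(-27.6) = 0.1993

0.1993


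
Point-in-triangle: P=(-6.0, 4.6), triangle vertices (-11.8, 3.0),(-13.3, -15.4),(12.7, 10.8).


Cross products: AB x AP = 104.32, BC x BP = 328.74, CA x CP = 6.04
All same sign? yes

Yes, inside


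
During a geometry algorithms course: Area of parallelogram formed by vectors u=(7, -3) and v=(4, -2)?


|u x v| = |7*(-2) - (-3)*4|
= |(-14) - (-12)| = 2

2


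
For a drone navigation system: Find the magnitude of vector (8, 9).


|u| = sqrt(8^2 + 9^2) = sqrt(145) = 12.0416

12.0416


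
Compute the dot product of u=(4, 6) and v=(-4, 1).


u . v = u_x*v_x + u_y*v_y = 4*(-4) + 6*1
= (-16) + 6 = -10

-10


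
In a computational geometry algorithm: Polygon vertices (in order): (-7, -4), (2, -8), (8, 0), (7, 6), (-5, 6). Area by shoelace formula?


Shoelace sum: ((-7)*(-8) - 2*(-4)) + (2*0 - 8*(-8)) + (8*6 - 7*0) + (7*6 - (-5)*6) + ((-5)*(-4) - (-7)*6)
= 310
Area = |310|/2 = 155

155


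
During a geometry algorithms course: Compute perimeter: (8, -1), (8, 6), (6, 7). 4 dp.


Sides: (8, -1)->(8, 6): sqrt(49) = 7, (8, 6)->(6, 7): sqrt(5) = 2.236068, (6, 7)->(8, -1): sqrt(68) = 8.246211
Sum = 17.482279
Perimeter = 17.4823

17.4823


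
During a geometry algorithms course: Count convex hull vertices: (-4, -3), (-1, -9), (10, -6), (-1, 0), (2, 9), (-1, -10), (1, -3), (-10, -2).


Convex hull vertices (CCW): (-10, -2), (-1, -10), (10, -6), (2, 9)
Count = 4

4


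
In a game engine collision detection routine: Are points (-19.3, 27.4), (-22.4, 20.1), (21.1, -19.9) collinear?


Cross product: ((-22.4)-(-19.3))*((-19.9)-27.4) - (20.1-27.4)*(21.1-(-19.3))
= 441.55

No, not collinear


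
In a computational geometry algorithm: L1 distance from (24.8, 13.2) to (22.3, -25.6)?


|24.8-22.3| + |13.2-(-25.6)| = 2.5 + 38.8 = 41.3

41.3


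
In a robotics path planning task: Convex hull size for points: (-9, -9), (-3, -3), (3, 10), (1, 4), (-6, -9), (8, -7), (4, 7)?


Convex hull vertices (CCW): (-9, -9), (-6, -9), (8, -7), (4, 7), (3, 10)
Count = 5

5


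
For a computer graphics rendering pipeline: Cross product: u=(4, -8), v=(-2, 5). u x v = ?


u x v = u_x*v_y - u_y*v_x = 4*5 - (-8)*(-2)
= 20 - 16 = 4

4


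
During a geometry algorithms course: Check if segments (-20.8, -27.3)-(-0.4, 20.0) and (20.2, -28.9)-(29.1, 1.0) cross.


Cross products: d1=1240.14, d2=1051.15, d3=-1971.94, d4=-1782.95
d1*d2 < 0 and d3*d4 < 0? no

No, they don't intersect


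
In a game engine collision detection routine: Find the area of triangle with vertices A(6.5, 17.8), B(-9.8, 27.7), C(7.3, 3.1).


Area = |x_A(y_B-y_C) + x_B(y_C-y_A) + x_C(y_A-y_B)|/2
= |159.9 + 144.06 + (-72.27)|/2
= 231.69/2 = 115.845

115.845


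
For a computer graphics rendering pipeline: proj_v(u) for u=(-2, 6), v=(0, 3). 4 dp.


u.v = 18, |v| = sqrt(9) = 3
Scalar projection = u.v / |v| = 18 / sqrt(9) = 6

6


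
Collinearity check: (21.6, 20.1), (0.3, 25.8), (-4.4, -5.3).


Cross product: (0.3-21.6)*((-5.3)-20.1) - (25.8-20.1)*((-4.4)-21.6)
= 689.22

No, not collinear


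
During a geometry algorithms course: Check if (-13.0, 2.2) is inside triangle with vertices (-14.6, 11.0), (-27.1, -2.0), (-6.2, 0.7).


Cross products: AB x AP = 130.8, BC x BP = 49.71, CA x CP = 57.44
All same sign? yes

Yes, inside


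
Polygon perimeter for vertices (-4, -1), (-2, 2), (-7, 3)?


Sides: (-4, -1)->(-2, 2): sqrt(13) = 3.605551, (-2, 2)->(-7, 3): sqrt(26) = 5.09902, (-7, 3)->(-4, -1): sqrt(25) = 5
Sum = 13.704571
Perimeter = 13.7046

13.7046


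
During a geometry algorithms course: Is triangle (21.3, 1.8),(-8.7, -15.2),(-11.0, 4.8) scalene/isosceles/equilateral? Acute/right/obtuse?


Side lengths squared: AB^2=1189, BC^2=405.29, CA^2=1052.29
Sorted: [405.29, 1052.29, 1189]
By sides: Scalene, By angles: Acute

Scalene, Acute


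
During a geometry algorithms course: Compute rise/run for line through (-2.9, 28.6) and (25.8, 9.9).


slope = (y2-y1)/(x2-x1) = (9.9-28.6)/(25.8-(-2.9)) = (-18.7)/28.7 = -0.6516

-0.6516


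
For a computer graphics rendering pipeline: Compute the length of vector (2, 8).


|u| = sqrt(2^2 + 8^2) = sqrt(68) = 8.2462

8.2462


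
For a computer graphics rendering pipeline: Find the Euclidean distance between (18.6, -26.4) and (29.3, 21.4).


dx=10.7, dy=47.8
d^2 = 10.7^2 + 47.8^2 = 2399.33
d = sqrt(2399.33) = 48.983

48.983


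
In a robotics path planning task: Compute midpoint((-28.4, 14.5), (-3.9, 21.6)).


M = (((-28.4)+(-3.9))/2, (14.5+21.6)/2)
= (-16.15, 18.05)

(-16.15, 18.05)


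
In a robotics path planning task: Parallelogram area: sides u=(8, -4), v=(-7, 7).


|u x v| = |8*7 - (-4)*(-7)|
= |56 - 28| = 28

28


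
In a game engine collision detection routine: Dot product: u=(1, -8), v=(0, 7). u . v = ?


u . v = u_x*v_x + u_y*v_y = 1*0 + (-8)*7
= 0 + (-56) = -56

-56


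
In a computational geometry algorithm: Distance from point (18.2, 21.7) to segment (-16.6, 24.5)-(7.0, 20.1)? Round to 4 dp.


Project P onto AB: t = 1 (clamped to [0,1])
Closest point on segment: (7, 20.1)
Distance: 11.3137

11.3137


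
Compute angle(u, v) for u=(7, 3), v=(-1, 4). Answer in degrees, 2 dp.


u.v = 5, |u| = sqrt(58) = 7.6158, |v| = sqrt(17) = 4.1231
cos(theta) = u.v/(|u||v|) = 5/sqrt(986) = 0.159232
theta = acos(0.159232) = 80.84 degrees

80.84 degrees


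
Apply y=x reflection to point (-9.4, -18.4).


Reflection over y=x: (x,y) -> (y,x)
(-9.4, -18.4) -> (-18.4, -9.4)

(-18.4, -9.4)


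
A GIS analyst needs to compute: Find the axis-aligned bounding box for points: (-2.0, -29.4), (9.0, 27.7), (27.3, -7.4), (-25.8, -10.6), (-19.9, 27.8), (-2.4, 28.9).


x range: [-25.8, 27.3]
y range: [-29.4, 28.9]
Bounding box: (-25.8,-29.4) to (27.3,28.9)

(-25.8,-29.4) to (27.3,28.9)


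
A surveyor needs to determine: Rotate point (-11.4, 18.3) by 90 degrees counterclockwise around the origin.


90° CCW: (x,y) -> (-y, x)
(-11.4,18.3) -> (-18.3, -11.4)

(-18.3, -11.4)


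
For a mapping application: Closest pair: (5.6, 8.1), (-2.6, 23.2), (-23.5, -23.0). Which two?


d(P0,P1) = 17.1828, d(P0,P2) = 42.5913, d(P1,P2) = 50.7075
Closest: P0 and P1

Closest pair: (5.6, 8.1) and (-2.6, 23.2), distance = 17.1828


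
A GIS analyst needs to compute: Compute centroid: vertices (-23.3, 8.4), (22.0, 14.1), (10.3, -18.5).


Centroid = ((x_A+x_B+x_C)/3, (y_A+y_B+y_C)/3)
= (((-23.3)+22+10.3)/3, (8.4+14.1+(-18.5))/3)
= (3, 1.3333)

(3, 1.3333)


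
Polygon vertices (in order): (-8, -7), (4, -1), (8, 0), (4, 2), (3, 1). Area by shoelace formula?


Shoelace sum: ((-8)*(-1) - 4*(-7)) + (4*0 - 8*(-1)) + (8*2 - 4*0) + (4*1 - 3*2) + (3*(-7) - (-8)*1)
= 45
Area = |45|/2 = 22.5

22.5


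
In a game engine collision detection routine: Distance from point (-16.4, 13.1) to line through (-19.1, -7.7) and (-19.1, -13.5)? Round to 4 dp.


|cross product| = 15.66
|line direction| = sqrt(33.64) = 5.8
Distance = 15.66/sqrt(33.64) = 2.7

2.7


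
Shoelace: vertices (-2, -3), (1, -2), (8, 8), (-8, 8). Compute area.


Shoelace sum: ((-2)*(-2) - 1*(-3)) + (1*8 - 8*(-2)) + (8*8 - (-8)*8) + ((-8)*(-3) - (-2)*8)
= 199
Area = |199|/2 = 99.5

99.5


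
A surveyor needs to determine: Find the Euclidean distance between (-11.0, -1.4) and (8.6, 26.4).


dx=19.6, dy=27.8
d^2 = 19.6^2 + 27.8^2 = 1157
d = sqrt(1157) = 34.0147

34.0147


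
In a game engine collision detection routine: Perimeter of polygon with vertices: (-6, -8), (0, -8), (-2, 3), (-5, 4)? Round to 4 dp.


Sides: (-6, -8)->(0, -8): sqrt(36) = 6, (0, -8)->(-2, 3): sqrt(125) = 11.18034, (-2, 3)->(-5, 4): sqrt(10) = 3.162278, (-5, 4)->(-6, -8): sqrt(145) = 12.041595
Sum = 32.384213
Perimeter = 32.3842

32.3842


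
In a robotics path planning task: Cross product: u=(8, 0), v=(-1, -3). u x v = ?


u x v = u_x*v_y - u_y*v_x = 8*(-3) - 0*(-1)
= (-24) - 0 = -24

-24


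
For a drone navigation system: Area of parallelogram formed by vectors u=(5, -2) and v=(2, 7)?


|u x v| = |5*7 - (-2)*2|
= |35 - (-4)| = 39

39


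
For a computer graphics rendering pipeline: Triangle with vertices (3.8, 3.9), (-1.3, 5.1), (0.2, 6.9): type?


Side lengths squared: AB^2=27.45, BC^2=5.49, CA^2=21.96
Sorted: [5.49, 21.96, 27.45]
By sides: Scalene, By angles: Right

Scalene, Right


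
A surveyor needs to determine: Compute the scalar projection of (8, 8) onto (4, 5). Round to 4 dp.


u.v = 72, |v| = sqrt(41) = 6.4031
Scalar projection = u.v / |v| = 72 / sqrt(41) = 11.2445

11.2445


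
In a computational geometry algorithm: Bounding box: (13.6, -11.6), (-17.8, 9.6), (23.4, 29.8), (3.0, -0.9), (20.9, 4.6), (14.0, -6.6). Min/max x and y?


x range: [-17.8, 23.4]
y range: [-11.6, 29.8]
Bounding box: (-17.8,-11.6) to (23.4,29.8)

(-17.8,-11.6) to (23.4,29.8)


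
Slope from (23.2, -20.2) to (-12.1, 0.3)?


slope = (y2-y1)/(x2-x1) = (0.3-(-20.2))/((-12.1)-23.2) = 20.5/(-35.3) = -0.5807

-0.5807


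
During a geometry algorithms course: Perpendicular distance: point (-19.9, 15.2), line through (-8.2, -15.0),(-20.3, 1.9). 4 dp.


|cross product| = 167.69
|line direction| = sqrt(432.02) = 20.7851
Distance = 167.69/sqrt(432.02) = 8.0678

8.0678


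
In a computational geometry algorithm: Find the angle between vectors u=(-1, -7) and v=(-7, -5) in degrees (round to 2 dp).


u.v = 42, |u| = sqrt(50) = 7.0711, |v| = sqrt(74) = 8.6023
cos(theta) = u.v/(|u||v|) = 42/sqrt(3700) = 0.690476
theta = acos(0.690476) = 46.33 degrees

46.33 degrees


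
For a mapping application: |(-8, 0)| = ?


|u| = sqrt((-8)^2 + 0^2) = sqrt(64) = 8

8


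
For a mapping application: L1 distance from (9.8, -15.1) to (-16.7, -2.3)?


|9.8-(-16.7)| + |(-15.1)-(-2.3)| = 26.5 + 12.8 = 39.3

39.3


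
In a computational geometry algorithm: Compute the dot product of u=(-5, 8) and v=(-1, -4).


u . v = u_x*v_x + u_y*v_y = (-5)*(-1) + 8*(-4)
= 5 + (-32) = -27

-27


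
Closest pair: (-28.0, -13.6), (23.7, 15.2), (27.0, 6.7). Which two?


d(P0,P1) = 59.1805, d(P0,P2) = 58.6267, d(P1,P2) = 9.1181
Closest: P1 and P2

Closest pair: (23.7, 15.2) and (27.0, 6.7), distance = 9.1181


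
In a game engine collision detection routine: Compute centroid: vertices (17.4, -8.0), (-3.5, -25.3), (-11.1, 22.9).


Centroid = ((x_A+x_B+x_C)/3, (y_A+y_B+y_C)/3)
= ((17.4+(-3.5)+(-11.1))/3, ((-8)+(-25.3)+22.9)/3)
= (0.9333, -3.4667)

(0.9333, -3.4667)


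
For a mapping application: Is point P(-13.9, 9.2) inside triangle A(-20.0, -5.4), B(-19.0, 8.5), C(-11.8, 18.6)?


Cross products: AB x AP = -70.19, BC x BP = -46.47, CA x CP = 26.68
All same sign? no

No, outside


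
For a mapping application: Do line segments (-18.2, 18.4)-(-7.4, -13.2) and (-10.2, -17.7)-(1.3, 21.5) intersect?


Cross products: d1=728.75, d2=-58.01, d3=-137.08, d4=649.68
d1*d2 < 0 and d3*d4 < 0? yes

Yes, they intersect


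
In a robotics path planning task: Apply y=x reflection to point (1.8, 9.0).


Reflection over y=x: (x,y) -> (y,x)
(1.8, 9) -> (9, 1.8)

(9, 1.8)


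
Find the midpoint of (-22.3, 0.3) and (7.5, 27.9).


M = (((-22.3)+7.5)/2, (0.3+27.9)/2)
= (-7.4, 14.1)

(-7.4, 14.1)


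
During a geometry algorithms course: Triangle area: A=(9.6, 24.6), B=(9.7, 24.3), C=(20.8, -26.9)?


Area = |x_A(y_B-y_C) + x_B(y_C-y_A) + x_C(y_A-y_B)|/2
= |491.52 + (-499.55) + 6.24|/2
= 1.79/2 = 0.895

0.895


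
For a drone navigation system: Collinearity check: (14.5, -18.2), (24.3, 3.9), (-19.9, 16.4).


Cross product: (24.3-14.5)*(16.4-(-18.2)) - (3.9-(-18.2))*((-19.9)-14.5)
= 1099.32

No, not collinear


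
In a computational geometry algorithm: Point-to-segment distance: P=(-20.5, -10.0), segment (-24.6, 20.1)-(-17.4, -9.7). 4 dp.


Project P onto AB: t = 0.9858 (clamped to [0,1])
Closest point on segment: (-17.5025, -9.2758)
Distance: 3.0838

3.0838


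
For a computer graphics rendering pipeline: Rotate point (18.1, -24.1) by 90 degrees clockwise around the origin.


90° CW: (x,y) -> (y, -x)
(18.1,-24.1) -> (-24.1, -18.1)

(-24.1, -18.1)


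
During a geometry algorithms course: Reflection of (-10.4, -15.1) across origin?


Reflection over origin: (x,y) -> (-x,-y)
(-10.4, -15.1) -> (10.4, 15.1)

(10.4, 15.1)


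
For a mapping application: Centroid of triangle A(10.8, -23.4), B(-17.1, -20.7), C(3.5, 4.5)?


Centroid = ((x_A+x_B+x_C)/3, (y_A+y_B+y_C)/3)
= ((10.8+(-17.1)+3.5)/3, ((-23.4)+(-20.7)+4.5)/3)
= (-0.9333, -13.2)

(-0.9333, -13.2)


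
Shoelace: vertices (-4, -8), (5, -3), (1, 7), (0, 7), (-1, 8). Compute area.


Shoelace sum: ((-4)*(-3) - 5*(-8)) + (5*7 - 1*(-3)) + (1*7 - 0*7) + (0*8 - (-1)*7) + ((-1)*(-8) - (-4)*8)
= 144
Area = |144|/2 = 72

72


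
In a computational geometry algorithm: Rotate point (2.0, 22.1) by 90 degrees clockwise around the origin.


90° CW: (x,y) -> (y, -x)
(2,22.1) -> (22.1, -2)

(22.1, -2)


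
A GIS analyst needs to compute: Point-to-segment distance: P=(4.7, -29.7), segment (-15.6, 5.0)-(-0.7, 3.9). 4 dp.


Project P onto AB: t = 1 (clamped to [0,1])
Closest point on segment: (-0.7, 3.9)
Distance: 34.0312

34.0312


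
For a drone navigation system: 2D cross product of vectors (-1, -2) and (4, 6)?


u x v = u_x*v_y - u_y*v_x = (-1)*6 - (-2)*4
= (-6) - (-8) = 2

2


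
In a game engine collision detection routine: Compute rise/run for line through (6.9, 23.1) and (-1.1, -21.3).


slope = (y2-y1)/(x2-x1) = ((-21.3)-23.1)/((-1.1)-6.9) = (-44.4)/(-8) = 5.55

5.55


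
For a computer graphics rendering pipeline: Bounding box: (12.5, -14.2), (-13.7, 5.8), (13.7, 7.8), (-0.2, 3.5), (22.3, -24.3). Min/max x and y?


x range: [-13.7, 22.3]
y range: [-24.3, 7.8]
Bounding box: (-13.7,-24.3) to (22.3,7.8)

(-13.7,-24.3) to (22.3,7.8)


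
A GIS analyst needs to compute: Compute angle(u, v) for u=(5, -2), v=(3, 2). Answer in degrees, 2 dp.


u.v = 11, |u| = sqrt(29) = 5.3852, |v| = sqrt(13) = 3.6056
cos(theta) = u.v/(|u||v|) = 11/sqrt(377) = 0.566529
theta = acos(0.566529) = 55.49 degrees

55.49 degrees


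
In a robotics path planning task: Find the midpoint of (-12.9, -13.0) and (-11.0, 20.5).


M = (((-12.9)+(-11))/2, ((-13)+20.5)/2)
= (-11.95, 3.75)

(-11.95, 3.75)


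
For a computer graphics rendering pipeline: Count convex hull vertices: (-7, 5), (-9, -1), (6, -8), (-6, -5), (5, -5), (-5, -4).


Convex hull vertices (CCW): (-9, -1), (-6, -5), (6, -8), (5, -5), (-7, 5)
Count = 5

5


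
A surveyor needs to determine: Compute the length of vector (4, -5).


|u| = sqrt(4^2 + (-5)^2) = sqrt(41) = 6.4031

6.4031


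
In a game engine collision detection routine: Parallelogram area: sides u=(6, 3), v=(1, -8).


|u x v| = |6*(-8) - 3*1|
= |(-48) - 3| = 51

51


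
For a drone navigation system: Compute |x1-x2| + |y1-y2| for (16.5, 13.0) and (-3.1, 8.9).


|16.5-(-3.1)| + |13-8.9| = 19.6 + 4.1 = 23.7

23.7


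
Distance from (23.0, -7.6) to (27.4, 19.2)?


dx=4.4, dy=26.8
d^2 = 4.4^2 + 26.8^2 = 737.6
d = sqrt(737.6) = 27.1588

27.1588


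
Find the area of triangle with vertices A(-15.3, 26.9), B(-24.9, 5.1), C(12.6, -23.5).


Area = |x_A(y_B-y_C) + x_B(y_C-y_A) + x_C(y_A-y_B)|/2
= |(-437.58) + 1254.96 + 274.68|/2
= 1092.06/2 = 546.03

546.03


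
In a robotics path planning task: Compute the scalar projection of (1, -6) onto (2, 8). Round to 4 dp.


u.v = -46, |v| = sqrt(68) = 8.2462
Scalar projection = u.v / |v| = -46 / sqrt(68) = -5.5783

-5.5783


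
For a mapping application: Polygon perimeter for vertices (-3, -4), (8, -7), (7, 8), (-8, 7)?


Sides: (-3, -4)->(8, -7): sqrt(130) = 11.401754, (8, -7)->(7, 8): sqrt(226) = 15.033296, (7, 8)->(-8, 7): sqrt(226) = 15.033296, (-8, 7)->(-3, -4): sqrt(146) = 12.083046
Sum = 53.551392
Perimeter = 53.5514

53.5514


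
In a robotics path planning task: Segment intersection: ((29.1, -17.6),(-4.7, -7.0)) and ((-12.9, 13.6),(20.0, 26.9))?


Cross products: d1=-1585.08, d2=-786.8, d3=-609.36, d4=-1407.64
d1*d2 < 0 and d3*d4 < 0? no

No, they don't intersect


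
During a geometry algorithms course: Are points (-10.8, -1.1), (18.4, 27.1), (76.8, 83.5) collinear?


Cross product: (18.4-(-10.8))*(83.5-(-1.1)) - (27.1-(-1.1))*(76.8-(-10.8))
= 0

Yes, collinear


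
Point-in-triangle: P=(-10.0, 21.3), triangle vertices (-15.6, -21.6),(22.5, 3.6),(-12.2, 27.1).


Cross products: AB x AP = 1493.37, BC x BP = 149.56, CA x CP = 126.86
All same sign? yes

Yes, inside


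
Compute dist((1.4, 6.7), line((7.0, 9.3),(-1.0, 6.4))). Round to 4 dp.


|cross product| = 4.56
|line direction| = sqrt(72.41) = 8.5094
Distance = 4.56/sqrt(72.41) = 0.5359

0.5359


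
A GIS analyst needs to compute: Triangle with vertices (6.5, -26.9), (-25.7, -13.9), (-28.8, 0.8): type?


Side lengths squared: AB^2=1205.84, BC^2=225.7, CA^2=2013.38
Sorted: [225.7, 1205.84, 2013.38]
By sides: Scalene, By angles: Obtuse

Scalene, Obtuse


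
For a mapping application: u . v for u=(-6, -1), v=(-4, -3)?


u . v = u_x*v_x + u_y*v_y = (-6)*(-4) + (-1)*(-3)
= 24 + 3 = 27

27


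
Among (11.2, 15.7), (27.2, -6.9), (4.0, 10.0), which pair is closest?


d(P0,P1) = 27.6904, d(P0,P2) = 9.1831, d(P1,P2) = 28.7028
Closest: P0 and P2

Closest pair: (11.2, 15.7) and (4.0, 10.0), distance = 9.1831


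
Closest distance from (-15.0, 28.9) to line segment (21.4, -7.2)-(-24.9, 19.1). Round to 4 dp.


Project P onto AB: t = 0.9292 (clamped to [0,1])
Closest point on segment: (-21.6238, 17.239)
Distance: 13.4109

13.4109


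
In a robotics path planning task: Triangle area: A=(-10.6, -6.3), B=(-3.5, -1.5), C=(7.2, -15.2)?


Area = |x_A(y_B-y_C) + x_B(y_C-y_A) + x_C(y_A-y_B)|/2
= |(-145.22) + 31.15 + (-34.56)|/2
= 148.63/2 = 74.315

74.315


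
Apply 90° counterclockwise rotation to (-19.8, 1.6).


90° CCW: (x,y) -> (-y, x)
(-19.8,1.6) -> (-1.6, -19.8)

(-1.6, -19.8)


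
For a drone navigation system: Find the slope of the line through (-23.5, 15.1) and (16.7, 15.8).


slope = (y2-y1)/(x2-x1) = (15.8-15.1)/(16.7-(-23.5)) = 0.7/40.2 = 0.0174

0.0174


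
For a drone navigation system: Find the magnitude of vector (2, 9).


|u| = sqrt(2^2 + 9^2) = sqrt(85) = 9.2195

9.2195


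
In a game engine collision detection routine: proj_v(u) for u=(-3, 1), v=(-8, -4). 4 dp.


u.v = 20, |v| = sqrt(80) = 8.9443
Scalar projection = u.v / |v| = 20 / sqrt(80) = 2.2361

2.2361


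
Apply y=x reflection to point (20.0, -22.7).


Reflection over y=x: (x,y) -> (y,x)
(20, -22.7) -> (-22.7, 20)

(-22.7, 20)


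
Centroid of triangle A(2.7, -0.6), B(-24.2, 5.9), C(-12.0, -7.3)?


Centroid = ((x_A+x_B+x_C)/3, (y_A+y_B+y_C)/3)
= ((2.7+(-24.2)+(-12))/3, ((-0.6)+5.9+(-7.3))/3)
= (-11.1667, -0.6667)

(-11.1667, -0.6667)


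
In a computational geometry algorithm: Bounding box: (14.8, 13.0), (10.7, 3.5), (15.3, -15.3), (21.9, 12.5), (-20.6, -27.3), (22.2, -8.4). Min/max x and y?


x range: [-20.6, 22.2]
y range: [-27.3, 13]
Bounding box: (-20.6,-27.3) to (22.2,13)

(-20.6,-27.3) to (22.2,13)


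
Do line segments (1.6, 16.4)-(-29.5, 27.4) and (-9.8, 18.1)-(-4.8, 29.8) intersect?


Cross products: d1=-141.88, d2=276.99, d3=72.53, d4=-346.34
d1*d2 < 0 and d3*d4 < 0? yes

Yes, they intersect


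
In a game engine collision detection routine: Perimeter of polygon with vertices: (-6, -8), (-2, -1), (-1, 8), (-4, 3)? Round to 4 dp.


Sides: (-6, -8)->(-2, -1): sqrt(65) = 8.062258, (-2, -1)->(-1, 8): sqrt(82) = 9.055385, (-1, 8)->(-4, 3): sqrt(34) = 5.830952, (-4, 3)->(-6, -8): sqrt(125) = 11.18034
Sum = 34.128935
Perimeter = 34.1289

34.1289


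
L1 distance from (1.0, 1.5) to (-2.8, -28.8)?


|1-(-2.8)| + |1.5-(-28.8)| = 3.8 + 30.3 = 34.1

34.1


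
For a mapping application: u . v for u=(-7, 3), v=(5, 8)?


u . v = u_x*v_x + u_y*v_y = (-7)*5 + 3*8
= (-35) + 24 = -11

-11


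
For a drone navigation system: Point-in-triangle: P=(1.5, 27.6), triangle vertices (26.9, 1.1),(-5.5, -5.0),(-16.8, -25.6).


Cross products: AB x AP = -1013.54, BC x BP = -224.18, CA x CP = 1836.23
All same sign? no

No, outside


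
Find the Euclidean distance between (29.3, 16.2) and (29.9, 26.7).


dx=0.6, dy=10.5
d^2 = 0.6^2 + 10.5^2 = 110.61
d = sqrt(110.61) = 10.5171

10.5171


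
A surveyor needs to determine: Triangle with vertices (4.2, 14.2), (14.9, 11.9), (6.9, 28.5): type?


Side lengths squared: AB^2=119.78, BC^2=339.56, CA^2=211.78
Sorted: [119.78, 211.78, 339.56]
By sides: Scalene, By angles: Obtuse

Scalene, Obtuse


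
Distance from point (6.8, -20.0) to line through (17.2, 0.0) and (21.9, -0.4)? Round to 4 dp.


|cross product| = 98.16
|line direction| = sqrt(22.25) = 4.717
Distance = 98.16/sqrt(22.25) = 20.8099

20.8099


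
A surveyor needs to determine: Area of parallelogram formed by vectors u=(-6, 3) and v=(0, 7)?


|u x v| = |(-6)*7 - 3*0|
= |(-42) - 0| = 42

42


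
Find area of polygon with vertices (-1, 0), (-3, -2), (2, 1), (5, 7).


Shoelace sum: ((-1)*(-2) - (-3)*0) + ((-3)*1 - 2*(-2)) + (2*7 - 5*1) + (5*0 - (-1)*7)
= 19
Area = |19|/2 = 9.5

9.5


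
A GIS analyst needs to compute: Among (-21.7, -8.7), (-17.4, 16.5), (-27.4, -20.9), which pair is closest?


d(P0,P1) = 25.5642, d(P0,P2) = 13.4659, d(P1,P2) = 38.7138
Closest: P0 and P2

Closest pair: (-21.7, -8.7) and (-27.4, -20.9), distance = 13.4659


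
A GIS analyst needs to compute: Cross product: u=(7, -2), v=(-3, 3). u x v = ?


u x v = u_x*v_y - u_y*v_x = 7*3 - (-2)*(-3)
= 21 - 6 = 15

15


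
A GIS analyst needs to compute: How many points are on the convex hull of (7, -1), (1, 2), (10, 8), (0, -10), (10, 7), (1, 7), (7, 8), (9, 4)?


Convex hull vertices (CCW): (0, -10), (7, -1), (9, 4), (10, 7), (10, 8), (7, 8), (1, 7)
Count = 7

7


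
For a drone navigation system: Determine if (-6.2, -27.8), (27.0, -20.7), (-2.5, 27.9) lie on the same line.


Cross product: (27-(-6.2))*(27.9-(-27.8)) - ((-20.7)-(-27.8))*((-2.5)-(-6.2))
= 1822.97

No, not collinear


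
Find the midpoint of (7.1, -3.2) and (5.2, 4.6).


M = ((7.1+5.2)/2, ((-3.2)+4.6)/2)
= (6.15, 0.7)

(6.15, 0.7)


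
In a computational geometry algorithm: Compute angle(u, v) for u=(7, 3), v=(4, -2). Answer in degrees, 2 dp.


u.v = 22, |u| = sqrt(58) = 7.6158, |v| = sqrt(20) = 4.4721
cos(theta) = u.v/(|u||v|) = 22/sqrt(1160) = 0.645942
theta = acos(0.645942) = 49.76 degrees

49.76 degrees


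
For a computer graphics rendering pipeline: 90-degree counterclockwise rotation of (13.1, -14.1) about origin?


90° CCW: (x,y) -> (-y, x)
(13.1,-14.1) -> (14.1, 13.1)

(14.1, 13.1)


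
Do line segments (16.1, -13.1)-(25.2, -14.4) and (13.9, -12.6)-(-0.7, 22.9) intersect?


Cross products: d1=-70.8, d2=-374.87, d3=1.69, d4=305.76
d1*d2 < 0 and d3*d4 < 0? no

No, they don't intersect


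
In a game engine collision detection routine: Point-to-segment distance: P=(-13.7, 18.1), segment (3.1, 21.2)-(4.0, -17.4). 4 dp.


Project P onto AB: t = 0.0701 (clamped to [0,1])
Closest point on segment: (3.1631, 18.4932)
Distance: 16.8677

16.8677


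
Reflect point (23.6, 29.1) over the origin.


Reflection over origin: (x,y) -> (-x,-y)
(23.6, 29.1) -> (-23.6, -29.1)

(-23.6, -29.1)


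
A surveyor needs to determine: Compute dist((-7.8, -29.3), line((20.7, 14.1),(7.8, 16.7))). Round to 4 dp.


|cross product| = 633.96
|line direction| = sqrt(173.17) = 13.1594
Distance = 633.96/sqrt(173.17) = 48.1754

48.1754


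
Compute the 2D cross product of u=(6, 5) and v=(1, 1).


u x v = u_x*v_y - u_y*v_x = 6*1 - 5*1
= 6 - 5 = 1

1


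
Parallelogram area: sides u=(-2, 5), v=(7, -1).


|u x v| = |(-2)*(-1) - 5*7|
= |2 - 35| = 33

33


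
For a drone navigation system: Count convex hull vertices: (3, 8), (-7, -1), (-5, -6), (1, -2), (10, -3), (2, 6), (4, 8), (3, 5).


Convex hull vertices (CCW): (-7, -1), (-5, -6), (10, -3), (4, 8), (3, 8)
Count = 5

5


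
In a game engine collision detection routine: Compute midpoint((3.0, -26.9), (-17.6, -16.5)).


M = ((3+(-17.6))/2, ((-26.9)+(-16.5))/2)
= (-7.3, -21.7)

(-7.3, -21.7)


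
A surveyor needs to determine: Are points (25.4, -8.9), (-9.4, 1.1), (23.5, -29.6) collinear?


Cross product: ((-9.4)-25.4)*((-29.6)-(-8.9)) - (1.1-(-8.9))*(23.5-25.4)
= 739.36

No, not collinear


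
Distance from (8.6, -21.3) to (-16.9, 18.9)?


dx=-25.5, dy=40.2
d^2 = (-25.5)^2 + 40.2^2 = 2266.29
d = sqrt(2266.29) = 47.6056

47.6056


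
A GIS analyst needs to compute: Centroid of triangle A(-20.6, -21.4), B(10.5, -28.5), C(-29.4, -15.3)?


Centroid = ((x_A+x_B+x_C)/3, (y_A+y_B+y_C)/3)
= (((-20.6)+10.5+(-29.4))/3, ((-21.4)+(-28.5)+(-15.3))/3)
= (-13.1667, -21.7333)

(-13.1667, -21.7333)


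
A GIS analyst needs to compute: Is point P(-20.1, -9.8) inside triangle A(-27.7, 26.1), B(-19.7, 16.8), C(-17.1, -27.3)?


Cross products: AB x AP = -216.52, BC x BP = -86.8, CA x CP = -25.3
All same sign? yes

Yes, inside


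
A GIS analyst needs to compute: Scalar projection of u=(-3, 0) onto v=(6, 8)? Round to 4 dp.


u.v = -18, |v| = sqrt(100) = 10
Scalar projection = u.v / |v| = -18 / sqrt(100) = -1.8

-1.8


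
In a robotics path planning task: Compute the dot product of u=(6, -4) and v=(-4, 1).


u . v = u_x*v_x + u_y*v_y = 6*(-4) + (-4)*1
= (-24) + (-4) = -28

-28


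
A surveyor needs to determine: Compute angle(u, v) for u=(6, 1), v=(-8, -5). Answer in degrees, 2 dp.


u.v = -53, |u| = sqrt(37) = 6.0828, |v| = sqrt(89) = 9.434
cos(theta) = u.v/(|u||v|) = -53/sqrt(3293) = -0.923592
theta = acos(-0.923592) = 157.46 degrees

157.46 degrees


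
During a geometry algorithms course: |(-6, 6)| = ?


|u| = sqrt((-6)^2 + 6^2) = sqrt(72) = 8.4853

8.4853


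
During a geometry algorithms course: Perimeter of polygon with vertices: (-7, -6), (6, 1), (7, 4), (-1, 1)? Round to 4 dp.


Sides: (-7, -6)->(6, 1): sqrt(218) = 14.764823, (6, 1)->(7, 4): sqrt(10) = 3.162278, (7, 4)->(-1, 1): sqrt(73) = 8.544004, (-1, 1)->(-7, -6): sqrt(85) = 9.219544
Sum = 35.690649
Perimeter = 35.6906

35.6906


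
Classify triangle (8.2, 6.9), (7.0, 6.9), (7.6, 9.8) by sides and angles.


Side lengths squared: AB^2=1.44, BC^2=8.77, CA^2=8.77
Sorted: [1.44, 8.77, 8.77]
By sides: Isosceles, By angles: Acute

Isosceles, Acute


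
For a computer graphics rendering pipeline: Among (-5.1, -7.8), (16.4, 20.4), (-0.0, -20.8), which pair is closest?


d(P0,P1) = 35.4611, d(P0,P2) = 13.9646, d(P1,P2) = 44.3441
Closest: P0 and P2

Closest pair: (-5.1, -7.8) and (-0.0, -20.8), distance = 13.9646


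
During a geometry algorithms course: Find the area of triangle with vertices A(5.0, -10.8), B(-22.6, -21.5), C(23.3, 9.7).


Area = |x_A(y_B-y_C) + x_B(y_C-y_A) + x_C(y_A-y_B)|/2
= |(-156) + (-463.3) + 249.31|/2
= 369.99/2 = 184.995

184.995


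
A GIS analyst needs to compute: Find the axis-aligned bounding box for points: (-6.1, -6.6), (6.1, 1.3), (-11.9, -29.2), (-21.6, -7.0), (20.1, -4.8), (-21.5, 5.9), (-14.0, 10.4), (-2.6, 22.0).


x range: [-21.6, 20.1]
y range: [-29.2, 22]
Bounding box: (-21.6,-29.2) to (20.1,22)

(-21.6,-29.2) to (20.1,22)


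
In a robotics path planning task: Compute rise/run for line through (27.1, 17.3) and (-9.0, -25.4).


slope = (y2-y1)/(x2-x1) = ((-25.4)-17.3)/((-9)-27.1) = (-42.7)/(-36.1) = 1.1828

1.1828


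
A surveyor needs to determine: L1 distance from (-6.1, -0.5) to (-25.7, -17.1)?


|(-6.1)-(-25.7)| + |(-0.5)-(-17.1)| = 19.6 + 16.6 = 36.2

36.2


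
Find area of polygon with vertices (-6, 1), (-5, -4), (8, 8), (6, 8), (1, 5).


Shoelace sum: ((-6)*(-4) - (-5)*1) + ((-5)*8 - 8*(-4)) + (8*8 - 6*8) + (6*5 - 1*8) + (1*1 - (-6)*5)
= 90
Area = |90|/2 = 45

45


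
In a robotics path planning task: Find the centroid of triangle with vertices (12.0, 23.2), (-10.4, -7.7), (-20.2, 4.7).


Centroid = ((x_A+x_B+x_C)/3, (y_A+y_B+y_C)/3)
= ((12+(-10.4)+(-20.2))/3, (23.2+(-7.7)+4.7)/3)
= (-6.2, 6.7333)

(-6.2, 6.7333)


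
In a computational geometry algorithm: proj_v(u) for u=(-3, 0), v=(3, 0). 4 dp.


u.v = -9, |v| = sqrt(9) = 3
Scalar projection = u.v / |v| = -9 / sqrt(9) = -3

-3


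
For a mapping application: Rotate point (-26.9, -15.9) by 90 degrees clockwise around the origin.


90° CW: (x,y) -> (y, -x)
(-26.9,-15.9) -> (-15.9, 26.9)

(-15.9, 26.9)


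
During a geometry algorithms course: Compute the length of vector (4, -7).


|u| = sqrt(4^2 + (-7)^2) = sqrt(65) = 8.0623

8.0623


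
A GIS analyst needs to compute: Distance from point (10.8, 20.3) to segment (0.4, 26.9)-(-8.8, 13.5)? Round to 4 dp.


Project P onto AB: t = 0 (clamped to [0,1])
Closest point on segment: (0.4, 26.9)
Distance: 12.3175

12.3175


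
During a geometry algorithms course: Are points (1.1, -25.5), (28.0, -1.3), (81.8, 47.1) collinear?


Cross product: (28-1.1)*(47.1-(-25.5)) - ((-1.3)-(-25.5))*(81.8-1.1)
= 0

Yes, collinear


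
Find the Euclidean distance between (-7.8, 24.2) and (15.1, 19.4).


dx=22.9, dy=-4.8
d^2 = 22.9^2 + (-4.8)^2 = 547.45
d = sqrt(547.45) = 23.3976

23.3976


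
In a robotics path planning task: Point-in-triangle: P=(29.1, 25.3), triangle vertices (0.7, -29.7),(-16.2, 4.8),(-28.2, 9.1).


Cross products: AB x AP = -1909.3, BC x BP = -440.79, CA x CP = 2691.42
All same sign? no

No, outside


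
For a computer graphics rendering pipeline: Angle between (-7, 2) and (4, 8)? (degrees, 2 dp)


u.v = -12, |u| = sqrt(53) = 7.2801, |v| = sqrt(80) = 8.9443
cos(theta) = u.v/(|u||v|) = -12/sqrt(4240) = -0.184289
theta = acos(-0.184289) = 100.62 degrees

100.62 degrees


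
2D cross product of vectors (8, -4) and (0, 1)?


u x v = u_x*v_y - u_y*v_x = 8*1 - (-4)*0
= 8 - 0 = 8

8


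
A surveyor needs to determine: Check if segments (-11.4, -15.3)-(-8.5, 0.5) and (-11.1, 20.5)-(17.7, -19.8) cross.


Cross products: d1=-1043.13, d2=-471.22, d3=99.08, d4=-472.83
d1*d2 < 0 and d3*d4 < 0? no

No, they don't intersect


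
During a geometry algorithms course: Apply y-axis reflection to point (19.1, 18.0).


Reflection over y-axis: (x,y) -> (-x,y)
(19.1, 18) -> (-19.1, 18)

(-19.1, 18)


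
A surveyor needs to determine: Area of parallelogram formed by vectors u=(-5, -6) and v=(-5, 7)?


|u x v| = |(-5)*7 - (-6)*(-5)|
= |(-35) - 30| = 65

65


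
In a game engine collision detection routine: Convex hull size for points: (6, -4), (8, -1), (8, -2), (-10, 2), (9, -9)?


Convex hull vertices (CCW): (-10, 2), (9, -9), (8, -1)
Count = 3

3


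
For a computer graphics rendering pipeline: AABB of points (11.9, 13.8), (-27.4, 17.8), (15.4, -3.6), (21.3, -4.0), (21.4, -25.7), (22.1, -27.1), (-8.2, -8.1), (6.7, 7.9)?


x range: [-27.4, 22.1]
y range: [-27.1, 17.8]
Bounding box: (-27.4,-27.1) to (22.1,17.8)

(-27.4,-27.1) to (22.1,17.8)


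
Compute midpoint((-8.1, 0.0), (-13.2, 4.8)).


M = (((-8.1)+(-13.2))/2, (0+4.8)/2)
= (-10.65, 2.4)

(-10.65, 2.4)


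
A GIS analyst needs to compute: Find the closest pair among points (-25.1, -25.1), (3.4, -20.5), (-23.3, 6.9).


d(P0,P1) = 28.8688, d(P0,P2) = 32.0506, d(P1,P2) = 38.2577
Closest: P0 and P1

Closest pair: (-25.1, -25.1) and (3.4, -20.5), distance = 28.8688


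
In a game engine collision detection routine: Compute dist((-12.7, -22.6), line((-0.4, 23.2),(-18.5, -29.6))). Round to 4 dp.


|cross product| = 179.54
|line direction| = sqrt(3115.45) = 55.8162
Distance = 179.54/sqrt(3115.45) = 3.2166

3.2166


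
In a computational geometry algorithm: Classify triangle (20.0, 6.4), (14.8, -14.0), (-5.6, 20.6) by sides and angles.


Side lengths squared: AB^2=443.2, BC^2=1613.32, CA^2=857
Sorted: [443.2, 857, 1613.32]
By sides: Scalene, By angles: Obtuse

Scalene, Obtuse


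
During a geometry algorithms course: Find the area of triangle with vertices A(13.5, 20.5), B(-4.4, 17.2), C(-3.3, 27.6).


Area = |x_A(y_B-y_C) + x_B(y_C-y_A) + x_C(y_A-y_B)|/2
= |(-140.4) + (-31.24) + (-10.89)|/2
= 182.53/2 = 91.265

91.265


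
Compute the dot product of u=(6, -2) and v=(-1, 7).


u . v = u_x*v_x + u_y*v_y = 6*(-1) + (-2)*7
= (-6) + (-14) = -20

-20


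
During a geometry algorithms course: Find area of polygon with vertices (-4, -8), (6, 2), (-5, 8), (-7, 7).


Shoelace sum: ((-4)*2 - 6*(-8)) + (6*8 - (-5)*2) + ((-5)*7 - (-7)*8) + ((-7)*(-8) - (-4)*7)
= 203
Area = |203|/2 = 101.5

101.5


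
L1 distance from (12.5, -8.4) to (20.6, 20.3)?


|12.5-20.6| + |(-8.4)-20.3| = 8.1 + 28.7 = 36.8

36.8


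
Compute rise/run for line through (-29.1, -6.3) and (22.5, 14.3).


slope = (y2-y1)/(x2-x1) = (14.3-(-6.3))/(22.5-(-29.1)) = 20.6/51.6 = 0.3992

0.3992


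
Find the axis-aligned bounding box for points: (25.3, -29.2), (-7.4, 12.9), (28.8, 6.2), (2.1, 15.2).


x range: [-7.4, 28.8]
y range: [-29.2, 15.2]
Bounding box: (-7.4,-29.2) to (28.8,15.2)

(-7.4,-29.2) to (28.8,15.2)


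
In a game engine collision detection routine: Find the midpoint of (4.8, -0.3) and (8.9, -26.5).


M = ((4.8+8.9)/2, ((-0.3)+(-26.5))/2)
= (6.85, -13.4)

(6.85, -13.4)


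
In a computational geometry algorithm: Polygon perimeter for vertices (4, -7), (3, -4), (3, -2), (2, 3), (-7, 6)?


Sides: (4, -7)->(3, -4): sqrt(10) = 3.162278, (3, -4)->(3, -2): sqrt(4) = 2, (3, -2)->(2, 3): sqrt(26) = 5.09902, (2, 3)->(-7, 6): sqrt(90) = 9.486833, (-7, 6)->(4, -7): sqrt(290) = 17.029386
Sum = 36.777517
Perimeter = 36.7775

36.7775


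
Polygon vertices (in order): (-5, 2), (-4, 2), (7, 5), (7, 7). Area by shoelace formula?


Shoelace sum: ((-5)*2 - (-4)*2) + ((-4)*5 - 7*2) + (7*7 - 7*5) + (7*2 - (-5)*7)
= 27
Area = |27|/2 = 13.5

13.5


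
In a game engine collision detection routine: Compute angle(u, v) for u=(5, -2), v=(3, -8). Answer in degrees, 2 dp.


u.v = 31, |u| = sqrt(29) = 5.3852, |v| = sqrt(73) = 8.544
cos(theta) = u.v/(|u||v|) = 31/sqrt(2117) = 0.673754
theta = acos(0.673754) = 47.64 degrees

47.64 degrees


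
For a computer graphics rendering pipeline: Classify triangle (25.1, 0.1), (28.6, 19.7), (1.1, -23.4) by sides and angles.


Side lengths squared: AB^2=396.41, BC^2=2613.86, CA^2=1128.25
Sorted: [396.41, 1128.25, 2613.86]
By sides: Scalene, By angles: Obtuse

Scalene, Obtuse


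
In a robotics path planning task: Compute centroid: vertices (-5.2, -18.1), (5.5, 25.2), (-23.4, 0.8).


Centroid = ((x_A+x_B+x_C)/3, (y_A+y_B+y_C)/3)
= (((-5.2)+5.5+(-23.4))/3, ((-18.1)+25.2+0.8)/3)
= (-7.7, 2.6333)

(-7.7, 2.6333)


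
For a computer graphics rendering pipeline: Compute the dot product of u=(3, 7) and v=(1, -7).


u . v = u_x*v_x + u_y*v_y = 3*1 + 7*(-7)
= 3 + (-49) = -46

-46


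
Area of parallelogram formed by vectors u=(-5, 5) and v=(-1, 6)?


|u x v| = |(-5)*6 - 5*(-1)|
= |(-30) - (-5)| = 25

25


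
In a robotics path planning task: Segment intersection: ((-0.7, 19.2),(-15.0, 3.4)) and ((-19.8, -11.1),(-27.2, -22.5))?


Cross products: d1=-6.48, d2=-52.58, d3=131.51, d4=177.61
d1*d2 < 0 and d3*d4 < 0? no

No, they don't intersect


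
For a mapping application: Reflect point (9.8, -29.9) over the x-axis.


Reflection over x-axis: (x,y) -> (x,-y)
(9.8, -29.9) -> (9.8, 29.9)

(9.8, 29.9)


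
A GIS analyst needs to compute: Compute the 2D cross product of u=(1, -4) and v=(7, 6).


u x v = u_x*v_y - u_y*v_x = 1*6 - (-4)*7
= 6 - (-28) = 34

34


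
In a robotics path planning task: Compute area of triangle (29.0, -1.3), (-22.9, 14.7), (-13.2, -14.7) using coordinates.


Area = |x_A(y_B-y_C) + x_B(y_C-y_A) + x_C(y_A-y_B)|/2
= |852.6 + 306.86 + 211.2|/2
= 1370.66/2 = 685.33

685.33


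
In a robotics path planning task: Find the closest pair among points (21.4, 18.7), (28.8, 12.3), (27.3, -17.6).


d(P0,P1) = 9.7837, d(P0,P2) = 36.7764, d(P1,P2) = 29.9376
Closest: P0 and P1

Closest pair: (21.4, 18.7) and (28.8, 12.3), distance = 9.7837


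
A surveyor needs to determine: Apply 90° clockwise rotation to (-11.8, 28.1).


90° CW: (x,y) -> (y, -x)
(-11.8,28.1) -> (28.1, 11.8)

(28.1, 11.8)


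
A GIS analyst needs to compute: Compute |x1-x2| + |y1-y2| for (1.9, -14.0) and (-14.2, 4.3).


|1.9-(-14.2)| + |(-14)-4.3| = 16.1 + 18.3 = 34.4

34.4


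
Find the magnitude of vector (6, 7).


|u| = sqrt(6^2 + 7^2) = sqrt(85) = 9.2195

9.2195


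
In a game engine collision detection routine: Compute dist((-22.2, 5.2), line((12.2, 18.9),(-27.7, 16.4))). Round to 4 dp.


|cross product| = 460.63
|line direction| = sqrt(1598.26) = 39.9782
Distance = 460.63/sqrt(1598.26) = 11.522

11.522


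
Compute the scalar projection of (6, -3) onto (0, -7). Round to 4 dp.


u.v = 21, |v| = sqrt(49) = 7
Scalar projection = u.v / |v| = 21 / sqrt(49) = 3

3


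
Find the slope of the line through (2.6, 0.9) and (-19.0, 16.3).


slope = (y2-y1)/(x2-x1) = (16.3-0.9)/((-19)-2.6) = 15.4/(-21.6) = -0.713

-0.713


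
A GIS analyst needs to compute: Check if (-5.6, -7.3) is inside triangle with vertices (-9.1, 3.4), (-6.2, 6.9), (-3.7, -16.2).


Cross products: AB x AP = -43.28, BC x BP = -21.64, CA x CP = -10.82
All same sign? yes

Yes, inside


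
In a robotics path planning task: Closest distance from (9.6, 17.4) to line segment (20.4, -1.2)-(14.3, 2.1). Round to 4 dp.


Project P onto AB: t = 1 (clamped to [0,1])
Closest point on segment: (14.3, 2.1)
Distance: 16.0056

16.0056


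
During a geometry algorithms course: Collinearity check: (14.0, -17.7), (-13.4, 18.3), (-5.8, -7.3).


Cross product: ((-13.4)-14)*((-7.3)-(-17.7)) - (18.3-(-17.7))*((-5.8)-14)
= 427.84

No, not collinear


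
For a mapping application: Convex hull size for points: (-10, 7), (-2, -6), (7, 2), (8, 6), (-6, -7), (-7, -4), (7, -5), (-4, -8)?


Convex hull vertices (CCW): (-10, 7), (-7, -4), (-6, -7), (-4, -8), (7, -5), (8, 6)
Count = 6

6


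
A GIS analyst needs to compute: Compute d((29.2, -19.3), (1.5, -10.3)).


dx=-27.7, dy=9
d^2 = (-27.7)^2 + 9^2 = 848.29
d = sqrt(848.29) = 29.1254

29.1254


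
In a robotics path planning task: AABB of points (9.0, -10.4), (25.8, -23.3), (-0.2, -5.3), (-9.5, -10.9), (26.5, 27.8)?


x range: [-9.5, 26.5]
y range: [-23.3, 27.8]
Bounding box: (-9.5,-23.3) to (26.5,27.8)

(-9.5,-23.3) to (26.5,27.8)


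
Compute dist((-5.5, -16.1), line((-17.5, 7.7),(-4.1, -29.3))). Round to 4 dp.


|cross product| = 125.08
|line direction| = sqrt(1548.56) = 39.3517
Distance = 125.08/sqrt(1548.56) = 3.1785

3.1785


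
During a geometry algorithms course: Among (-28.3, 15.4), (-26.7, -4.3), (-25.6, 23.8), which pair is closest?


d(P0,P1) = 19.7649, d(P0,P2) = 8.8233, d(P1,P2) = 28.1215
Closest: P0 and P2

Closest pair: (-28.3, 15.4) and (-25.6, 23.8), distance = 8.8233


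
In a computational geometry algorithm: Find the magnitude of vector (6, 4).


|u| = sqrt(6^2 + 4^2) = sqrt(52) = 7.2111

7.2111


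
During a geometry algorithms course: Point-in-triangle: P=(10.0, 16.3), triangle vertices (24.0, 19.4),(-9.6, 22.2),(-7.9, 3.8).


Cross products: AB x AP = 143.36, BC x BP = 350.61, CA x CP = 119.51
All same sign? yes

Yes, inside
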